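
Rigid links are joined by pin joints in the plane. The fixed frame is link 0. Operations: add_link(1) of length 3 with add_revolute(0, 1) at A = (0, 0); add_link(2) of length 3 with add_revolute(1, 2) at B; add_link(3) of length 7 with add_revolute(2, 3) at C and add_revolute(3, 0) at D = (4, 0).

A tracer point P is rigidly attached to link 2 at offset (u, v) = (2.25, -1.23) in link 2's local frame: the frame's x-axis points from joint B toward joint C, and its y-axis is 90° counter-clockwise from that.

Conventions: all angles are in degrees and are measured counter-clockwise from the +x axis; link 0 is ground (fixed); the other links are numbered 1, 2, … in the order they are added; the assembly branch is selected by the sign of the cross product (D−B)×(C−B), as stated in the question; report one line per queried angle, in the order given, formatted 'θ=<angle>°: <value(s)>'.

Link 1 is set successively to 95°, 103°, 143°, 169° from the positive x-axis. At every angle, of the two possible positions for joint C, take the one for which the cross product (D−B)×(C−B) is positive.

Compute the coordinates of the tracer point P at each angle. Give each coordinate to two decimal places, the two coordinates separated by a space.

A=(0,0), D=(4.00,0)
θ=95°: B = A + 3.00·(cos95°, sin95°) = (-0.2615, 2.9886)
θ=95°: |BD| = 5.2050
θ=95°: circle(B,3.00) ∩ circle(D,7.00): a=-1.2400, h=2.7317
θ=95°:   candidates: C₊=(0.2918,5.9371) cross=14.219; C₋=(-2.8452,1.4640) cross=-14.219
θ=95°:   branch + wants cross > 0 → take C=(0.2918,5.9371) (cross=14.219)
θ=95°: ex = (C−B)/|BC| = (0.1844,0.9828); ey = (-0.9828,0.1844)
θ=95°: P = B + 2.25·ex + -1.23·ey = (1.3624,4.9731)
θ=103°: B = A + 3.00·(cos103°, sin103°) = (-0.6749, 2.9231)
θ=103°: |BD| = 5.5135
θ=103°: circle(B,3.00) ∩ circle(D,7.00): a=-0.8707, h=2.8709
θ=103°:   candidates: C₊=(0.1089,5.8189) cross=15.829; C₋=(-2.9352,0.9505) cross=-15.829
θ=103°:   branch + wants cross > 0 → take C=(0.1089,5.8189) (cross=15.829)
θ=103°: ex = (C−B)/|BC| = (0.2613,0.9653); ey = (-0.9653,0.2613)
θ=103°: P = B + 2.25·ex + -1.23·ey = (1.1003,4.7736)
θ=143°: B = A + 3.00·(cos143°, sin143°) = (-2.3959, 1.8054)
θ=143°: |BD| = 6.6458
θ=143°: circle(B,3.00) ∩ circle(D,7.00): a=0.3135, h=2.9836
θ=143°:   candidates: C₊=(-1.2836,4.5916) cross=19.828; C₋=(-2.9047,-1.1511) cross=-19.828
θ=143°:   branch + wants cross > 0 → take C=(-1.2836,4.5916) (cross=19.828)
θ=143°: ex = (C−B)/|BC| = (0.3708,0.9287); ey = (-0.9287,0.3708)
θ=143°: P = B + 2.25·ex + -1.23·ey = (-0.4194,3.4391)
θ=169°: B = A + 3.00·(cos169°, sin169°) = (-2.9449, 0.5724)
θ=169°: |BD| = 6.9684
θ=169°: circle(B,3.00) ∩ circle(D,7.00): a=0.6141, h=2.9365
θ=169°:   candidates: C₊=(-2.0916,3.4485) cross=20.463; C₋=(-2.5740,-2.4046) cross=-20.463
θ=169°:   branch + wants cross > 0 → take C=(-2.0916,3.4485) (cross=20.463)
θ=169°: ex = (C−B)/|BC| = (0.2844,0.9587); ey = (-0.9587,0.2844)
θ=169°: P = B + 2.25·ex + -1.23·ey = (-1.1257,2.3797)

θ=95°: 1.36 4.97
θ=103°: 1.10 4.77
θ=143°: -0.42 3.44
θ=169°: -1.13 2.38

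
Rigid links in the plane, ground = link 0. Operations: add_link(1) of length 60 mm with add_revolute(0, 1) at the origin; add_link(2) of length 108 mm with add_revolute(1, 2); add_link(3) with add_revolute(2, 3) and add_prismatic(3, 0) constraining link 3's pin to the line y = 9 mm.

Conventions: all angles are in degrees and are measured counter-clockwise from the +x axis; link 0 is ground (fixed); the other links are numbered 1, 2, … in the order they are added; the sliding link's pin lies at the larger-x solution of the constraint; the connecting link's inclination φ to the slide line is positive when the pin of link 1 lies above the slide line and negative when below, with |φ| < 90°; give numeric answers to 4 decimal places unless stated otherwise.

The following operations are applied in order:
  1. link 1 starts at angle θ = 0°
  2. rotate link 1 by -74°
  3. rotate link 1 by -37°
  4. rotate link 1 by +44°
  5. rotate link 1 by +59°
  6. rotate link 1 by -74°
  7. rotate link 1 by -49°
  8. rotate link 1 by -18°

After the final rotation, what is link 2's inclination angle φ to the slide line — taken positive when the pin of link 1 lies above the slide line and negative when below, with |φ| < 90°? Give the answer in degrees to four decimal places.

geometry: r = 60 mm, L = 108 mm, e = 9 mm; θ starts at 0°
rotate link 1 by -74°: θ ← 0° -74° = -74°
rotate link 1 by -37°: θ ← -74° -37° = -111°
rotate link 1 by +44°: θ ← -111° +44° = -67°
rotate link 1 by +59°: θ ← -67° +59° = -8°
rotate link 1 by -74°: θ ← -8° -74° = -82°
rotate link 1 by -49°: θ ← -82° -49° = -131°
rotate link 1 by -18°: θ ← -131° -18° = -149°
h = r sin θ − e = -30.902284 − 9 = -39.902284
sin φ = h / L = -39.902284 / 108 = -0.36946560
φ = arcsin(-0.36946560) = -21.682663°

-21.6827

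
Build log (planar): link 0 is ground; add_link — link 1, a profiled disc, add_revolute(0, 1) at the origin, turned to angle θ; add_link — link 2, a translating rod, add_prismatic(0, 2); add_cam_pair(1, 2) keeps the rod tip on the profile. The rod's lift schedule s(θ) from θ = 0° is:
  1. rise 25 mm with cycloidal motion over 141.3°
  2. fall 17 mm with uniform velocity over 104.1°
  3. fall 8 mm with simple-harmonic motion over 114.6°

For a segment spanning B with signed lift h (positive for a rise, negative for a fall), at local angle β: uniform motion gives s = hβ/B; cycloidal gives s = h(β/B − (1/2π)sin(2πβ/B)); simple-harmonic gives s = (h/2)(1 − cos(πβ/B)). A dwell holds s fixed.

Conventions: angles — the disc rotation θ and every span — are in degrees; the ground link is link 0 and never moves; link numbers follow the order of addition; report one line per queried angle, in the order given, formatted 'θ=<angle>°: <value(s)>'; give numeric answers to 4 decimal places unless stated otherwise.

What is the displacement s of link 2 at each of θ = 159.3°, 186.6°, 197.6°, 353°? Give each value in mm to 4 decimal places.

seg 1 [0°–141.3°] cycloidal, h=25: full span → s += 25 → s = 25.0000
seg 2 [141.3°–245.4°] uniform, h=-17: θ=159.3° here. β=18, B=104.1. -17·18/104.1 = -2.9395 → s = 22.0605
seg 2 [141.3°–245.4°] uniform, h=-17: θ=186.6° here. β=45.3, B=104.1. -17·45.3/104.1 = -7.3977 → s = 17.6023
seg 2 [141.3°–245.4°] uniform, h=-17: θ=197.6° here. β=56.3, B=104.1. -17·56.3/104.1 = -9.1940 → s = 15.8060
seg 2 [141.3°–245.4°] uniform, h=-17: full span → s += -17 → s = 8.0000
seg 3 [245.4°–360°] simple-harmonic, h=-8: θ=353° here. β=107.6, B=114.6. -8/2·(1 − cos(π·0.9389)) = -7.9266 → s = 0.0734

θ=159.3°: 22.0605
θ=186.6°: 17.6023
θ=197.6°: 15.8060
θ=353°: 0.0734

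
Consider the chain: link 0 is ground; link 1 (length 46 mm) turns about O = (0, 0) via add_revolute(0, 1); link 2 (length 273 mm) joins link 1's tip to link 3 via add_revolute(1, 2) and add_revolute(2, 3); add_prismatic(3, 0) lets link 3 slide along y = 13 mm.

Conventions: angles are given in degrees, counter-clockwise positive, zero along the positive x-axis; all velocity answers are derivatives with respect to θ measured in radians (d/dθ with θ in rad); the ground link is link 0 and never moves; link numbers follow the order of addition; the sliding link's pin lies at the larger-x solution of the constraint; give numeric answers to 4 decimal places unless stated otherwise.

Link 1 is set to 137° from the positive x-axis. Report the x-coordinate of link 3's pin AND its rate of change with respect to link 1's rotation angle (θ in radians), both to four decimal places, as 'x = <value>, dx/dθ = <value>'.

geometry: r = 46 mm, L = 273 mm, e = 13 mm
crank pin P = (r cos θ, r sin θ) = (-33.642270, 31.371925)
h = r sin θ − e = 31.371925 − 13 = 18.371925
x = r cos θ + √(L² − h²) = -33.642270 + 272.381116 = 238.738846
dx/dθ = −r sin θ − h·r cos θ/√(L² − h²) (θ in radians; h = 18.371925) = -29.102776

x = 238.7388, dx/dθ = -29.1028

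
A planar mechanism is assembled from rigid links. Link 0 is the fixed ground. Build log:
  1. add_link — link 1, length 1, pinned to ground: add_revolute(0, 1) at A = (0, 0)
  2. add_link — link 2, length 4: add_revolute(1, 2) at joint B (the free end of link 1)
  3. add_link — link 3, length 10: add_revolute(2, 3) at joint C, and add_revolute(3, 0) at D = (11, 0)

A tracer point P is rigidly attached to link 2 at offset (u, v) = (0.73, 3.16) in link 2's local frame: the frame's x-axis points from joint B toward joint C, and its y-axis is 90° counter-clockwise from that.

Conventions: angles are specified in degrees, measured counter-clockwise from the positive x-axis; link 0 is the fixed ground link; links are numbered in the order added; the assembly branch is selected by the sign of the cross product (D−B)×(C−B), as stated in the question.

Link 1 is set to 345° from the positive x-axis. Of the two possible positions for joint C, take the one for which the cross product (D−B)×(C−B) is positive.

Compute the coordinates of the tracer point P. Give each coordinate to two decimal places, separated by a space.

A=(0,0), D=(11.00,0)
B = A + 1.00·(cos345°, sin345°) = (0.9659, -0.2588)
|BD| = 10.0374
circle(B,4.00) ∩ circle(D,10.00): a=0.8344, h=3.9120
  candidates: C₊=(1.6991,3.6734) cross=39.266; C₋=(1.9009,-4.1480) cross=-39.266
  branch + wants cross > 0 → take C=(1.6991,3.6734) (cross=39.266)
ex = (C−B)/|BC| = (0.1833,0.9831); ey = (-0.9831,0.1833)
P = B + 0.73·ex + 3.16·ey = (-2.0067,1.0380)

-2.01 1.04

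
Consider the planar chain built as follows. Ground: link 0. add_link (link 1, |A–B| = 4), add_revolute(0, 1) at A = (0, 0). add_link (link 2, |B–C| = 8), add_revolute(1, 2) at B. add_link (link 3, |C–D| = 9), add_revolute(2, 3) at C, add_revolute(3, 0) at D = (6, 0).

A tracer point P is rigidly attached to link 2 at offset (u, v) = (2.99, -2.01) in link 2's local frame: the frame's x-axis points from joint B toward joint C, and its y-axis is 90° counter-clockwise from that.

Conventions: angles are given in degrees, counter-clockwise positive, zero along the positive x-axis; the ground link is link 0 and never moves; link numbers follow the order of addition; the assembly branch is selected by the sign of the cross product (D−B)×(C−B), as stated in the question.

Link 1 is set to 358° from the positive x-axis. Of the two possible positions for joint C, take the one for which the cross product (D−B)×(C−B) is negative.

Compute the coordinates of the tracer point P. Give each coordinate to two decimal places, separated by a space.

A=(0,0), D=(6.00,0)
B = A + 4.00·(cos358°, sin358°) = (3.9976, -0.1396)
|BD| = 2.0073
circle(B,8.00) ∩ circle(D,9.00): a=-3.2309, h=7.3186
  candidates: C₊=(0.2655,6.9365) cross=14.691; C₋=(1.2835,-7.6651) cross=-14.691
  branch - wants cross < 0 → take C=(1.2835,-7.6651) (cross=-14.691)
ex = (C−B)/|BC| = (-0.3393,-0.9407); ey = (0.9407,-0.3393)
P = B + 2.99·ex + -2.01·ey = (1.0924,-2.2703)

1.09 -2.27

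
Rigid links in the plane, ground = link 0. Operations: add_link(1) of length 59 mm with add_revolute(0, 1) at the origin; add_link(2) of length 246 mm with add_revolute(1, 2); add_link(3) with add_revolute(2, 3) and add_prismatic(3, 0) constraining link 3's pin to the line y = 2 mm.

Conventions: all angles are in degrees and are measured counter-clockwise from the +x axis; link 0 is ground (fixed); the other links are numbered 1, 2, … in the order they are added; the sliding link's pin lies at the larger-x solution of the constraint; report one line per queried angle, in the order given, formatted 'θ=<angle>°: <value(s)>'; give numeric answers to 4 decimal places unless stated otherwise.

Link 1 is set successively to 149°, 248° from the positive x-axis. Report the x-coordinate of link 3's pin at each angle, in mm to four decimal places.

geometry: r = 59 mm, L = 246 mm, e = 2 mm
θ=149°: crank pin P = (r cos θ, r sin θ) = (-50.572871, 30.387246)
θ=149°: h = r sin θ − e = 30.387246 − 2 = 28.387246
θ=149°: x = r cos θ + √(L² − h²) = -50.572871 + 244.356633 = 193.783763
θ=248°: crank pin P = (r cos θ, r sin θ) = (-22.101789, -54.703847)
θ=248°: h = r sin θ − e = -54.703847 − 2 = -56.703847
θ=248°: x = r cos θ + √(L² − h²) = -22.101789 + 239.375591 = 217.273802

θ=149°: 193.7838
θ=248°: 217.2738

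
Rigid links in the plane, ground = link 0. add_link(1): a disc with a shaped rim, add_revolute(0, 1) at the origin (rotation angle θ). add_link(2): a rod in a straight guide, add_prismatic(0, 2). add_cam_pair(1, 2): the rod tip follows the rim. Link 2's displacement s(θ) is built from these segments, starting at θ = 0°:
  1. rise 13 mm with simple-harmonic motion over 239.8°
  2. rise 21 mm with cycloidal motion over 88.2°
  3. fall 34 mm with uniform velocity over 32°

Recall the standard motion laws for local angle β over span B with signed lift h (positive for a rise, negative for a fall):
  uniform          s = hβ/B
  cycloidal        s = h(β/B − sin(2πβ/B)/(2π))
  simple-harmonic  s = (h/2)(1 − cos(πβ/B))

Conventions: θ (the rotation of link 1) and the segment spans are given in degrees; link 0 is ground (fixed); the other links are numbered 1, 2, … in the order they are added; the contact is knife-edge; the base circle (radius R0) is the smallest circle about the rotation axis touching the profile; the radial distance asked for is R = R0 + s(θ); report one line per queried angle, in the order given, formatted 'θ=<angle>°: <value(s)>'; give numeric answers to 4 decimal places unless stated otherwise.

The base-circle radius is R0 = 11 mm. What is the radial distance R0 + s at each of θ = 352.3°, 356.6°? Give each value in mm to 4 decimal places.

segment 1 (0° to 239.8°, simple-harmonic, h = 13) is passed completely: s = 0.0000 + (13) = 13.0000
segment 2 (239.8° to 328°, cycloidal, h = 21) is passed completely: s = 13.0000 + (21) = 34.0000
θ = 352.3° falls in segment 3 (328° to 360°, uniform, h = -34): β = 352.3 − 328 = 24.3°, B = 32°; Δs = -34·24.3/32 = -25.8188; s = 34.0000 − 25.8188 = 8.1812
θ = 356.6° falls in segment 3 (328° to 360°, uniform, h = -34): β = 356.6 − 328 = 28.6°, B = 32°; Δs = -34·28.6/32 = -30.3875; s = 34.0000 − 30.3875 = 3.6125
θ=352.3°: R = R0 + s = 11 + 8.1812 = 19.1812
θ=356.6°: R = R0 + s = 11 + 3.6125 = 14.6125

θ=352.3°: 19.1812
θ=356.6°: 14.6125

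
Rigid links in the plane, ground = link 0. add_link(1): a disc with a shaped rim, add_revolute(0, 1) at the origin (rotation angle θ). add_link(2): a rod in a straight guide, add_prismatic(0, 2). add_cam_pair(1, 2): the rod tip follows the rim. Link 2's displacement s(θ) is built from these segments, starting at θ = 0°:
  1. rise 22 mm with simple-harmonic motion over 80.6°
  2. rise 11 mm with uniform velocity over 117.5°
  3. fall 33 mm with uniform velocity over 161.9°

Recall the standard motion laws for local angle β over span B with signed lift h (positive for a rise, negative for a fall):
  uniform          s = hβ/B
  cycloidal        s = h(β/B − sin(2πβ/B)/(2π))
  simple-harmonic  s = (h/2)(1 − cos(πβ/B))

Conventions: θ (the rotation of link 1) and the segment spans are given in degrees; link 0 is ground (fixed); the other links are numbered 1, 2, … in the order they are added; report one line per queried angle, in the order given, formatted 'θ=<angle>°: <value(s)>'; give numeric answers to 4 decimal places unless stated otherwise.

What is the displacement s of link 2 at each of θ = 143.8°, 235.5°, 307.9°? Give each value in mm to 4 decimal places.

segment 1 (0° to 80.6°, simple-harmonic, h = 22) is passed completely: s = 0.0000 + (22) = 22.0000
θ = 143.8° falls in segment 2 (80.6° to 198.1°, uniform, h = 11): β = 143.8 − 80.6 = 63.2°, B = 117.5°; Δs = 11·63.2/117.5 = 5.9166; s = 22.0000 + 5.9166 = 27.9166
segment 2 (80.6° to 198.1°, uniform, h = 11) is passed completely: s = 22.0000 + (11) = 33.0000
θ = 235.5° falls in segment 3 (198.1° to 360°, uniform, h = -33): β = 235.5 − 198.1 = 37.4°, B = 161.9°; Δs = -33·37.4/161.9 = -7.6232; s = 33.0000 − 7.6232 = 25.3768
θ = 307.9° falls in segment 3 (198.1° to 360°, uniform, h = -33): β = 307.9 − 198.1 = 109.8°, B = 161.9°; Δs = -33·109.8/161.9 = -22.3805; s = 33.0000 − 22.3805 = 10.6195

θ=143.8°: 27.9166
θ=235.5°: 25.3768
θ=307.9°: 10.6195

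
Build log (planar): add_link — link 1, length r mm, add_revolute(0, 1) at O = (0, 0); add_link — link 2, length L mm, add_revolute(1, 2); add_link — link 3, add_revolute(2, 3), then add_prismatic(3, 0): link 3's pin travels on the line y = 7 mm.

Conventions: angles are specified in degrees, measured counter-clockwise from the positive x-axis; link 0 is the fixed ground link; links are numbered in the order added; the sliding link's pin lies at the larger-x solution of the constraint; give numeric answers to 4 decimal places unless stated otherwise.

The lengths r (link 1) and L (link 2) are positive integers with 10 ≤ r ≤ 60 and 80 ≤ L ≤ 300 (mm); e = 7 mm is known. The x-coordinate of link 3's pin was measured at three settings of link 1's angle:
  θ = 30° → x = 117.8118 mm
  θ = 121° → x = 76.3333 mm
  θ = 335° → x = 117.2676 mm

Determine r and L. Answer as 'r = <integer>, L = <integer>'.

constraint per measurement: (x − r cos θ)² + (r sin θ − e)² = L²
subtracting the θ₁ and θ₂ equations cancels the r² and L² terms:
r = (x₁² − x₂²) / (2[(x₁cos θ₁ + e sin θ₁) − (x₂cos θ₂ + e sin θ₂)]) = 29.0000 → r = 29
L² = (x₁ − r cos θ₁)² + (r sin θ₁ − e)² = 8648.9955 → L = 93.0000 → L = 93
check at θ₃=335°: x = 117.2676 (printed 117.2676) ✓

r = 29, L = 93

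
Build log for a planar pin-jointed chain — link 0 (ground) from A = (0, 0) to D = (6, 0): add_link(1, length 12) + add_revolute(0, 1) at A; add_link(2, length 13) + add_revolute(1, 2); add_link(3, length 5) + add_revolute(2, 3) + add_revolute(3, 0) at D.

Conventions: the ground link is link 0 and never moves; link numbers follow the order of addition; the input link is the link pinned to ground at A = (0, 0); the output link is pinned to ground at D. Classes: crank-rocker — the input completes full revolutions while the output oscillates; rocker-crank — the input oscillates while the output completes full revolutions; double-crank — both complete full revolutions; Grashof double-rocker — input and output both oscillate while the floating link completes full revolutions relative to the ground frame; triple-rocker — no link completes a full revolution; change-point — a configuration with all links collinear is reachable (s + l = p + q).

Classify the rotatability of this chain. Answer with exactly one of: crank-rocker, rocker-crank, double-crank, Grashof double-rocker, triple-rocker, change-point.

lengths: ground=6, input=12, coupler=13, output=5
sorted: s=5 (shortest), l=13 (longest), p+q=18
s + l = 18 vs p + q = 18
s + l = p + q → change-point (collinear configuration reachable)

change-point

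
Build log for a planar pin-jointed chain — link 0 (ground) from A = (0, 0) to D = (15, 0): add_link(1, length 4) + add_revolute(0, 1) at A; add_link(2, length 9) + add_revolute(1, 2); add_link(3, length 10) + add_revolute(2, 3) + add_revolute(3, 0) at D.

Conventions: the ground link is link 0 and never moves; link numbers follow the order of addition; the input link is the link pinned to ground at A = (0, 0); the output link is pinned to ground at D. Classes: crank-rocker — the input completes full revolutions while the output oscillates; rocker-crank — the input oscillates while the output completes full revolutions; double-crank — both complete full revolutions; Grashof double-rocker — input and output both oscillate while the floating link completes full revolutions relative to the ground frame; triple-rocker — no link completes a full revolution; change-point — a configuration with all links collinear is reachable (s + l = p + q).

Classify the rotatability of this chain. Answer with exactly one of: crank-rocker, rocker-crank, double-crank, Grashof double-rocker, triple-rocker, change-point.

lengths: ground=15, input=4, coupler=9, output=10
sorted: s=4 (shortest), l=15 (longest), p+q=19
s + l = 19 vs p + q = 19
s + l = p + q → change-point (collinear configuration reachable)

change-point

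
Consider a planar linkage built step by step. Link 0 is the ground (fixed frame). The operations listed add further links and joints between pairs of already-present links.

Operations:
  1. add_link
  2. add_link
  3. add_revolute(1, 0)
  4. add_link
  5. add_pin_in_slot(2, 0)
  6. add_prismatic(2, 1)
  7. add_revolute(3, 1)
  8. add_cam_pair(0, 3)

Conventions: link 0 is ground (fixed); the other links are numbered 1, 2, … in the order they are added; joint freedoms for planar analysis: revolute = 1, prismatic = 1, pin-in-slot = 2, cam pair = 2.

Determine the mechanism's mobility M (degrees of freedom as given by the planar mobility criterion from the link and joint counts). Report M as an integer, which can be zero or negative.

L=1 J1=0 J2=0
add link → L=2 J1=0 J2=0
add link → L=3 J1=0 J2=0
R@1,0 dof=1 J1 → L=3 J1=1 J2=0
add link → L=4 J1=1 J2=0
PS@2,0 dof=2 J2 → L=4 J1=1 J2=1
P@2,1 dof=1 J1 → L=4 J1=2 J2=1
R@3,1 dof=1 J1 → L=4 J1=3 J2=1
C@0,3 dof=2 J2 → L=4 J1=3 J2=2
M=3(L−1)−2J1−J2=3·3−2·3−2=1

M = 1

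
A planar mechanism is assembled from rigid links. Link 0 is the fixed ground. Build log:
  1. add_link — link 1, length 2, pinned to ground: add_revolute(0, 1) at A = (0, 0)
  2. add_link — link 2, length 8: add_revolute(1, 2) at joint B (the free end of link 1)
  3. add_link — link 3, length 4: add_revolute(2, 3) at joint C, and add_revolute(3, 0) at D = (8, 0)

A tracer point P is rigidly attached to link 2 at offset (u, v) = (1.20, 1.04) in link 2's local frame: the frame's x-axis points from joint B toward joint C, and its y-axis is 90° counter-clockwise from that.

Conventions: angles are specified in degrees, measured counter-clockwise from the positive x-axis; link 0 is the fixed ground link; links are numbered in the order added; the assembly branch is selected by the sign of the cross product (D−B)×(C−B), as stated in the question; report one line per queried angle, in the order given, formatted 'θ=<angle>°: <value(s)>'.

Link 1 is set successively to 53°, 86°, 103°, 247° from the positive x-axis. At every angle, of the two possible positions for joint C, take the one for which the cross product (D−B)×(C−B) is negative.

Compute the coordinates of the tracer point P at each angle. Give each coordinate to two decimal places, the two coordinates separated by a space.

A=(0,0), D=(8.00,0)
θ=53°: B = A + 2.00·(cos53°, sin53°) = (1.2036, 1.5973)
θ=53°: |BD| = 6.9815
θ=53°: circle(B,8.00) ∩ circle(D,4.00): a=6.9284, h=3.9996
θ=53°:   candidates: C₊=(8.8633,3.9057) cross=27.924; C₋=(7.0332,-3.8814) cross=-27.924
θ=53°:   branch - wants cross < 0 → take C=(7.0332,-3.8814) (cross=-27.924)
θ=53°: ex = (C−B)/|BC| = (0.7287,-0.6848); ey = (0.6848,0.7287)
θ=53°: P = B + 1.20·ex + 1.04·ey = (2.7903,1.5333)
θ=86°: B = A + 2.00·(cos86°, sin86°) = (0.1395, 1.9951)
θ=86°: |BD| = 8.1097
θ=86°: circle(B,8.00) ∩ circle(D,4.00): a=7.0143, h=3.8471
θ=86°:   candidates: C₊=(7.8847,3.9983) cross=31.199; C₋=(5.9918,-3.4593) cross=-31.199
θ=86°:   branch - wants cross < 0 → take C=(5.9918,-3.4593) (cross=-31.199)
θ=86°: ex = (C−B)/|BC| = (0.7315,-0.6818); ey = (0.6818,0.7315)
θ=86°: P = B + 1.20·ex + 1.04·ey = (1.7264,1.9378)
θ=103°: B = A + 2.00·(cos103°, sin103°) = (-0.4499, 1.9487)
θ=103°: |BD| = 8.6717
θ=103°: circle(B,8.00) ∩ circle(D,4.00): a=7.1035, h=3.6798
θ=103°:   candidates: C₊=(7.2988,3.9381) cross=31.910; C₋=(5.6450,-3.2332) cross=-31.910
θ=103°:   branch - wants cross < 0 → take C=(5.6450,-3.2332) (cross=-31.910)
θ=103°: ex = (C−B)/|BC| = (0.7619,-0.6477); ey = (0.6477,0.7619)
θ=103°: P = B + 1.20·ex + 1.04·ey = (1.1380,1.9638)
θ=247°: B = A + 2.00·(cos247°, sin247°) = (-0.7815, -1.8410)
θ=247°: |BD| = 8.9724
θ=247°: circle(B,8.00) ∩ circle(D,4.00): a=7.1611, h=3.5664
θ=247°:   candidates: C₊=(5.4955,3.1189) cross=31.999; C₋=(6.9590,-3.8622) cross=-31.999
θ=247°:   branch - wants cross < 0 → take C=(6.9590,-3.8622) (cross=-31.999)
θ=247°: ex = (C−B)/|BC| = (0.9676,-0.2526); ey = (0.2526,0.9676)
θ=247°: P = B + 1.20·ex + 1.04·ey = (0.6424,-1.1379)

θ=53°: 2.79 1.53
θ=86°: 1.73 1.94
θ=103°: 1.14 1.96
θ=247°: 0.64 -1.14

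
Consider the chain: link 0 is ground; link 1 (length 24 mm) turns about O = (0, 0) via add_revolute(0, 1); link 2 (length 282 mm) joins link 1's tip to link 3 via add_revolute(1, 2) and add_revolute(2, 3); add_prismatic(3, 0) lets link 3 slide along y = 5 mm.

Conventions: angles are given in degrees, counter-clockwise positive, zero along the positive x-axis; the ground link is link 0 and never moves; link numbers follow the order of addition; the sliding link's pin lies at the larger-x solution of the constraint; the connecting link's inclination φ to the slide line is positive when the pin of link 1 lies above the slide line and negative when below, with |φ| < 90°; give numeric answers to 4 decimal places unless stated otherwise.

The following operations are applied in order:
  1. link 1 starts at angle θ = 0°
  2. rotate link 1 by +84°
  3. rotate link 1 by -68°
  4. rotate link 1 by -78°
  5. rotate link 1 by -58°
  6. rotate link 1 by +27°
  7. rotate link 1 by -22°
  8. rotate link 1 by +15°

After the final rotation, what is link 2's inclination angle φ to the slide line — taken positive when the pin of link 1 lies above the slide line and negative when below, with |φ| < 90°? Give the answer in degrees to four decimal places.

geometry: r = 24 mm, L = 282 mm, e = 5 mm; θ starts at 0°
rotate link 1 by +84°: θ ← 0° +84° = 84°
rotate link 1 by -68°: θ ← 84° -68° = 16°
rotate link 1 by -78°: θ ← 16° -78° = -62°
rotate link 1 by -58°: θ ← -62° -58° = -120°
rotate link 1 by +27°: θ ← -120° +27° = -93°
rotate link 1 by -22°: θ ← -93° -22° = -115°
rotate link 1 by +15°: θ ← -115° +15° = -100°
h = r sin θ − e = -23.635386 − 5 = -28.635386
sin φ = h / L = -28.635386 / 282 = -0.10154392
φ = arcsin(-0.10154392) = -5.828083°

-5.8281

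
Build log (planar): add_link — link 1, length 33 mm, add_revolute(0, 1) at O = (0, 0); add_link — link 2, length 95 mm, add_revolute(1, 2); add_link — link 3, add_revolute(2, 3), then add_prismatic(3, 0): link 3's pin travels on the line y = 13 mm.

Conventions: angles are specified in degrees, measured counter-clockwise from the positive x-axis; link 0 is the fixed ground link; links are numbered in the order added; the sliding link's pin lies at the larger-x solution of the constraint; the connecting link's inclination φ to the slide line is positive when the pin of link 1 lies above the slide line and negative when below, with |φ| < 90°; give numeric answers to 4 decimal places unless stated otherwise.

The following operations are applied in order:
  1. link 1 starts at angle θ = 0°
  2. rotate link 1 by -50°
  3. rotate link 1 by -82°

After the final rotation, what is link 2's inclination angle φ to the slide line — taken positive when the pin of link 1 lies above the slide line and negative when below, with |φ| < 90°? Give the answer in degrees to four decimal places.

geometry: r = 33 mm, L = 95 mm, e = 13 mm; θ starts at 0°
rotate link 1 by -50°: θ ← 0° -50° = -50°
rotate link 1 by -82°: θ ← -50° -82° = -132°
h = r sin θ − e = -24.523779 − 13 = -37.523779
sin φ = h / L = -37.523779 / 95 = -0.39498715
φ = arcsin(-0.39498715) = -23.265173°

-23.2652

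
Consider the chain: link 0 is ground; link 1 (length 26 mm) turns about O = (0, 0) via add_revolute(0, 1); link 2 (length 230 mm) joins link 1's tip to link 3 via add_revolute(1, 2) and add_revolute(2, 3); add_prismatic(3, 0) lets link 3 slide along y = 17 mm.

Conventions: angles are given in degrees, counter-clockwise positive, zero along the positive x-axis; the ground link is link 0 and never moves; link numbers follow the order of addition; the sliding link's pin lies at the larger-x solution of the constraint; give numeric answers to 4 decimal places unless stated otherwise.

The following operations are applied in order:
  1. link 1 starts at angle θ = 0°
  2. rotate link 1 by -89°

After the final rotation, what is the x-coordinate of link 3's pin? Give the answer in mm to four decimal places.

geometry: r = 26 mm, L = 230 mm, e = 17 mm; θ starts at 0°
rotate link 1 by -89°: θ ← 0° -89° = -89°
crank pin P = (r cos θ, r sin θ) = (0.453763, -25.996040)
h = r sin θ − e = -25.996040 − 17 = -42.996040
x = r cos θ + √(L² − h²) = 0.453763 + 225.945437 = 226.399200

226.3992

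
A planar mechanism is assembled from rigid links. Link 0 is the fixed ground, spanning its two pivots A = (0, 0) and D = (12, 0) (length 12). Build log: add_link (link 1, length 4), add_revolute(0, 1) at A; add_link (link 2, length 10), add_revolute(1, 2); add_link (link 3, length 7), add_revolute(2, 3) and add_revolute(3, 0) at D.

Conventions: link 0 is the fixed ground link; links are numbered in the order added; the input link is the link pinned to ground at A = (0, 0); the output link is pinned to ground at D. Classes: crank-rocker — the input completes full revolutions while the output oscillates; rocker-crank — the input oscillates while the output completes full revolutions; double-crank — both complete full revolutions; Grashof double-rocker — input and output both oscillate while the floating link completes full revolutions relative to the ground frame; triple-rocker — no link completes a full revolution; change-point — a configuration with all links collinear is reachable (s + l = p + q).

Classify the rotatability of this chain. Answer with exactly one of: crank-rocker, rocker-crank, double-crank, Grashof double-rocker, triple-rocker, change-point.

lengths: ground=12, input=4, coupler=10, output=7
sorted: s=4 (shortest), l=12 (longest), p+q=17
s + l = 16 vs p + q = 17
s + l < p + q (Grashof) with shortest = input link → crank-rocker

crank-rocker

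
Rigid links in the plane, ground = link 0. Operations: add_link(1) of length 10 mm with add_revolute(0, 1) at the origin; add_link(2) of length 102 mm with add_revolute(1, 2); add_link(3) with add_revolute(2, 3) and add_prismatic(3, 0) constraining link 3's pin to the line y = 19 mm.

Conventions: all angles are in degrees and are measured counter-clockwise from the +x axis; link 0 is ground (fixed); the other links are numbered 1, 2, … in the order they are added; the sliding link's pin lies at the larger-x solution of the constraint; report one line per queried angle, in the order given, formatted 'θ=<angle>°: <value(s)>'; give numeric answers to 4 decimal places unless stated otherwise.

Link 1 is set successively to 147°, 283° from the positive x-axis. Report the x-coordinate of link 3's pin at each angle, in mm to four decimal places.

geometry: r = 10 mm, L = 102 mm, e = 19 mm
θ=147°: crank pin P = (r cos θ, r sin θ) = (-8.386706, 5.446390)
θ=147°: h = r sin θ − e = 5.446390 − 19 = -13.553610
θ=147°: x = r cos θ + √(L² − h²) = -8.386706 + 101.095498 = 92.708792
θ=283°: crank pin P = (r cos θ, r sin θ) = (2.249511, -9.743701)
θ=283°: h = r sin θ − e = -9.743701 − 19 = -28.743701
θ=283°: x = r cos θ + √(L² − h²) = 2.249511 + 97.866234 = 100.115744

θ=147°: 92.7088
θ=283°: 100.1157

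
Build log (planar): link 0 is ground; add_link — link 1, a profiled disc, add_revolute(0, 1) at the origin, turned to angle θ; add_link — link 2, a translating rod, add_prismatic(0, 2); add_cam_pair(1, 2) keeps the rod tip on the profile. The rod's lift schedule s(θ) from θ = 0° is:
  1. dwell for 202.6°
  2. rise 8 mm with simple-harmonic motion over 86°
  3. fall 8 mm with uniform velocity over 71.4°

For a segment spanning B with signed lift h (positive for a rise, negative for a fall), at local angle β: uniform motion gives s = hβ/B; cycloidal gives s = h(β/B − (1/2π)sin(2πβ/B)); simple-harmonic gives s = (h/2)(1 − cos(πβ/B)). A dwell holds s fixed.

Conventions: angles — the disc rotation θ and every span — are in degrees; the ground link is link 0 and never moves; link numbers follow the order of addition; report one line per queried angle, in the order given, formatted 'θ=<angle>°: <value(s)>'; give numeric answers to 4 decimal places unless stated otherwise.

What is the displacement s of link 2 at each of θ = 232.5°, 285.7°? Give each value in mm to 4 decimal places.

seg 1 [0°–202.6°] dwell: s stays 0.0000
seg 2 [202.6°–288.6°] simple-harmonic, h=8: θ=232.5° here. β=29.9, B=86. 8/2·(1 − cos(π·0.3477)) = 2.1580 → s = 2.1580
seg 2 [202.6°–288.6°] simple-harmonic, h=8: θ=285.7° here. β=83.1, B=86. 8/2·(1 − cos(π·0.9663)) = 7.9776 → s = 7.9776

θ=232.5°: 2.1580
θ=285.7°: 7.9776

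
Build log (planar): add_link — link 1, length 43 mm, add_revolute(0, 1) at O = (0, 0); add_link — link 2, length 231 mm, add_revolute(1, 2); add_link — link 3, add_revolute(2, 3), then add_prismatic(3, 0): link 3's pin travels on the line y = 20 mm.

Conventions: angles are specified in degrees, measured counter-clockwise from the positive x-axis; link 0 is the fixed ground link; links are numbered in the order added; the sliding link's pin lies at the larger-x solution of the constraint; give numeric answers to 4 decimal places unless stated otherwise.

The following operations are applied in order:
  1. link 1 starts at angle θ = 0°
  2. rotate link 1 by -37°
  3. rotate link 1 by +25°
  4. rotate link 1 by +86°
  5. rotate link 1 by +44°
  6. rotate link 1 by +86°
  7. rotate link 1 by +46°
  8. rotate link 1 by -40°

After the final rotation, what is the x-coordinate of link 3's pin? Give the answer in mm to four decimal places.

geometry: r = 43 mm, L = 231 mm, e = 20 mm; θ starts at 0°
rotate link 1 by -37°: θ ← 0° -37° = -37°
rotate link 1 by +25°: θ ← -37° +25° = -12°
rotate link 1 by +86°: θ ← -12° +86° = 74°
rotate link 1 by +44°: θ ← 74° +44° = 118°
rotate link 1 by +86°: θ ← 118° +86° = 204°
rotate link 1 by +46°: θ ← 204° +46° = 250°
rotate link 1 by -40°: θ ← 250° -40° = 210°
crank pin P = (r cos θ, r sin θ) = (-37.239092, -21.500000)
h = r sin θ − e = -21.500000 − 20 = -41.500000
x = r cos θ + √(L² − h²) = -37.239092 + 227.241612 = 190.002519

190.0025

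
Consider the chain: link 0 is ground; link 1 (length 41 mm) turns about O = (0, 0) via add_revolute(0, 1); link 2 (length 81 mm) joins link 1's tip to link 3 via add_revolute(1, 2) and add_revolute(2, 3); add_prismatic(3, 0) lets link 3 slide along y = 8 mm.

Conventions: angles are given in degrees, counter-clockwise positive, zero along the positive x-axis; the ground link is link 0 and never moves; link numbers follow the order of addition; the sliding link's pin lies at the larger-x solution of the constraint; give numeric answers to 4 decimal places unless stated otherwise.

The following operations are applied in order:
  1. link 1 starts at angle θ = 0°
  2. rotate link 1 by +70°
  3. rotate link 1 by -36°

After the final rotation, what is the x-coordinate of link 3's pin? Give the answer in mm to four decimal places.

geometry: r = 41 mm, L = 81 mm, e = 8 mm; θ starts at 0°
rotate link 1 by +70°: θ ← 0° +70° = 70°
rotate link 1 by -36°: θ ← 70° -36° = 34°
crank pin P = (r cos θ, r sin θ) = (33.990540, 22.926909)
h = r sin θ − e = 22.926909 − 8 = 14.926909
x = r cos θ + √(L² − h²) = 33.990540 + 79.612734 = 113.603274

113.6033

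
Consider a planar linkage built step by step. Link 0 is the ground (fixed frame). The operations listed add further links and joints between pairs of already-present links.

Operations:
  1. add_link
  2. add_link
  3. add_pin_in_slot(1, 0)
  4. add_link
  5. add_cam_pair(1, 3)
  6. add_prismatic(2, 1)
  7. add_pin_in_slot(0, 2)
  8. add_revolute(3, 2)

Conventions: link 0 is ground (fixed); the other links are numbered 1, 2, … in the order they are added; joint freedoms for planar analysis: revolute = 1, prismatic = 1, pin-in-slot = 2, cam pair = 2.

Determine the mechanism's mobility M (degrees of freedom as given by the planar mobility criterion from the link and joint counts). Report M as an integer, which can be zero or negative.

(L,J1,J2)=(1,0,0); link0 fixed
link1: (2,0,0)
link2: (3,0,0)
PS 1-0 [J2]: (3,0,1)
link3: (4,0,1)
C 1-3 [J2]: (4,0,2)
P 2-1 [J1]: (4,1,2)
PS 0-2 [J2]: (4,1,3)
R 3-2 [J1]: (4,2,3)
Grübler: 3·3 − 2·2 − 3 = 2

M = 2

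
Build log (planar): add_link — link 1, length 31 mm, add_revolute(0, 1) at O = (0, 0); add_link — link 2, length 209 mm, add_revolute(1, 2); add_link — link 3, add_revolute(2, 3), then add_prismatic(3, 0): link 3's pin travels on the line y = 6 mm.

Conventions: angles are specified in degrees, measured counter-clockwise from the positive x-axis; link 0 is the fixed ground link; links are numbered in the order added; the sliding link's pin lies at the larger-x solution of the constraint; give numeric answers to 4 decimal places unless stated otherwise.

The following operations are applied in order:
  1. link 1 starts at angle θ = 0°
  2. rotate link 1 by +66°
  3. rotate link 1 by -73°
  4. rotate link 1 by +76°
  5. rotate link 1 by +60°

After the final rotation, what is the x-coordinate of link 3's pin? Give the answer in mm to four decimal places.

geometry: r = 31 mm, L = 209 mm, e = 6 mm; θ starts at 0°
rotate link 1 by +66°: θ ← 0° +66° = 66°
rotate link 1 by -73°: θ ← 66° -73° = -7°
rotate link 1 by +76°: θ ← -7° +76° = 69°
rotate link 1 by +60°: θ ← 69° +60° = 129°
crank pin P = (r cos θ, r sin θ) = (-19.508932, 24.091525)
h = r sin θ − e = 24.091525 − 6 = 18.091525
x = r cos θ + √(L² − h²) = -19.508932 + 208.215505 = 188.706573

188.7066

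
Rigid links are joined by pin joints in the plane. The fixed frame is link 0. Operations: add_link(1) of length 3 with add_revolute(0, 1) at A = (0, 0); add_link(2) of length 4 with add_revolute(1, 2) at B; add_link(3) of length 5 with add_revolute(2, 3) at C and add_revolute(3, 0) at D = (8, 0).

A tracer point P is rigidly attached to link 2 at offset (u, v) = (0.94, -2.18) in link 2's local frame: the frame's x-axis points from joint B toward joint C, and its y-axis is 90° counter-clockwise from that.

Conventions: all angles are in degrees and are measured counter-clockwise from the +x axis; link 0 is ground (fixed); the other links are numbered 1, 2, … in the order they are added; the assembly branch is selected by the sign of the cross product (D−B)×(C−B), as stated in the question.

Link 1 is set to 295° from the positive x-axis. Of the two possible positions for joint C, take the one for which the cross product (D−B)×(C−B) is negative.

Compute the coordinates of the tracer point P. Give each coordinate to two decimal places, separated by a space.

A=(0,0), D=(8.00,0)
B = A + 3.00·(cos295°, sin295°) = (1.2679, -2.7189)
|BD| = 7.2605
circle(B,4.00) ∩ circle(D,5.00): a=3.0104, h=2.6339
  candidates: C₊=(3.0729,0.8506) cross=19.123; C₋=(5.0456,-4.0338) cross=-19.123
  branch - wants cross < 0 → take C=(5.0456,-4.0338) (cross=-19.123)
ex = (C−B)/|BC| = (0.9444,-0.3287); ey = (0.3287,0.9444)
P = B + 0.94·ex + -2.18·ey = (1.4390,-5.0868)

1.44 -5.09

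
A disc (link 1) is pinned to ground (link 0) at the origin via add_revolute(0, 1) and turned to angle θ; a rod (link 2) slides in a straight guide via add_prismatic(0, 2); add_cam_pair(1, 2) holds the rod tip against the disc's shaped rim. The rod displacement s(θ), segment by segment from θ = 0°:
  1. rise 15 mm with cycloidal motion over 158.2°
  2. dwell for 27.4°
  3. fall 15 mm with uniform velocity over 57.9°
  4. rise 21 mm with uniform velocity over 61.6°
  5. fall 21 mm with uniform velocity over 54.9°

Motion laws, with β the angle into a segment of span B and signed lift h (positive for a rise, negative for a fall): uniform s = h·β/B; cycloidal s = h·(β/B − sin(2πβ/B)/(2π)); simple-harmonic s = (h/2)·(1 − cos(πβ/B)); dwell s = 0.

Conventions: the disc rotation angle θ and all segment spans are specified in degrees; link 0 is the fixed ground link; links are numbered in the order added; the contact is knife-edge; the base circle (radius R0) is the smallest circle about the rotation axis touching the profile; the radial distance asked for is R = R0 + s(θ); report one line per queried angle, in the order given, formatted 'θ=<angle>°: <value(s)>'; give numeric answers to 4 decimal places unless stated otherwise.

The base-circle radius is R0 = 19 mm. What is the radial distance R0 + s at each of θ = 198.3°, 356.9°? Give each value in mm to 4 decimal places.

segment 1 (0° to 158.2°, cycloidal, h = 15) is passed completely: s = 0.0000 + (15) = 15.0000
segment 2 (158.2° to 185.6°, dwell): s unchanged at 15.0000
θ = 198.3° falls in segment 3 (185.6° to 243.5°, uniform, h = -15): β = 198.3 − 185.6 = 12.7°, B = 57.9°; Δs = -15·12.7/57.9 = -3.2902; s = 15.0000 − 3.2902 = 11.7098
segment 3 (185.6° to 243.5°, uniform, h = -15) is passed completely: s = 15.0000 + (-15) = 0.0000
segment 4 (243.5° to 305.1°, uniform, h = 21) is passed completely: s = 0.0000 + (21) = 21.0000
θ = 356.9° falls in segment 5 (305.1° to 360°, uniform, h = -21): β = 356.9 − 305.1 = 51.8°, B = 54.9°; Δs = -21·51.8/54.9 = -19.8142; s = 21.0000 − 19.8142 = 1.1858
θ=198.3°: R = R0 + s = 19 + 11.7098 = 30.7098
θ=356.9°: R = R0 + s = 19 + 1.1858 = 20.1858

θ=198.3°: 30.7098
θ=356.9°: 20.1858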